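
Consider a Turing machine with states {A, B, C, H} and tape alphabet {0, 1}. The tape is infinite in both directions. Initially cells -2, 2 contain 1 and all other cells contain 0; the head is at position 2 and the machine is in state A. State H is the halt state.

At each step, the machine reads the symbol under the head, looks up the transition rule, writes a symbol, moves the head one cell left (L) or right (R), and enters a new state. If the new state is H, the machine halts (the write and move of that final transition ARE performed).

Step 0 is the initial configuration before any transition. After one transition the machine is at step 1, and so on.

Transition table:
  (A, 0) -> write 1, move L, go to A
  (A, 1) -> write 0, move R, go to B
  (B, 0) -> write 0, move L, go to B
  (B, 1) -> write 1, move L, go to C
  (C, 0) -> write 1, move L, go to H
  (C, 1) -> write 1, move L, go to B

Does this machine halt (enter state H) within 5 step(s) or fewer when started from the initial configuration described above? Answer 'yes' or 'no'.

Answer: no

Derivation:
Step 1: in state A at pos 2, read 1 -> (A,1)->write 0,move R,goto B. Now: state=B, head=3, tape[-3..4]=01000000 (head:       ^)
Step 2: in state B at pos 3, read 0 -> (B,0)->write 0,move L,goto B. Now: state=B, head=2, tape[-3..4]=01000000 (head:      ^)
Step 3: in state B at pos 2, read 0 -> (B,0)->write 0,move L,goto B. Now: state=B, head=1, tape[-3..4]=01000000 (head:     ^)
Step 4: in state B at pos 1, read 0 -> (B,0)->write 0,move L,goto B. Now: state=B, head=0, tape[-3..4]=01000000 (head:    ^)
Step 5: in state B at pos 0, read 0 -> (B,0)->write 0,move L,goto B. Now: state=B, head=-1, tape[-3..4]=01000000 (head:   ^)
After 5 step(s): state = B (not H) -> not halted within 5 -> no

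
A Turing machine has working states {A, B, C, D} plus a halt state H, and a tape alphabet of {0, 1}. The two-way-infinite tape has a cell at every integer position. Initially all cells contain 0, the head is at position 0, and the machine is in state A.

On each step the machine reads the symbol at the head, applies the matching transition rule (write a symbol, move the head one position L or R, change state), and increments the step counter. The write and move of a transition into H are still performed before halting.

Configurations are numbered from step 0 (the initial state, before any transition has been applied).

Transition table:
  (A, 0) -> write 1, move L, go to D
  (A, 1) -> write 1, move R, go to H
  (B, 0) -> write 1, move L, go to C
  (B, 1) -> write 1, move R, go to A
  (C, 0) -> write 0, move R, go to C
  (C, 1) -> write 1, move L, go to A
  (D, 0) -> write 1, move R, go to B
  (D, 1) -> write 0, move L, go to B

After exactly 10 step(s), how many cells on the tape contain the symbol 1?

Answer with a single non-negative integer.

Answer: 3

Derivation:
Step 1: in state A at pos 0, read 0 -> (A,0)->write 1,move L,goto D. Now: state=D, head=-1, tape[-2..1]=0010 (head:  ^)
Step 2: in state D at pos -1, read 0 -> (D,0)->write 1,move R,goto B. Now: state=B, head=0, tape[-2..1]=0110 (head:   ^)
Step 3: in state B at pos 0, read 1 -> (B,1)->write 1,move R,goto A. Now: state=A, head=1, tape[-2..2]=01100 (head:    ^)
Step 4: in state A at pos 1, read 0 -> (A,0)->write 1,move L,goto D. Now: state=D, head=0, tape[-2..2]=01110 (head:   ^)
Step 5: in state D at pos 0, read 1 -> (D,1)->write 0,move L,goto B. Now: state=B, head=-1, tape[-2..2]=01010 (head:  ^)
Step 6: in state B at pos -1, read 1 -> (B,1)->write 1,move R,goto A. Now: state=A, head=0, tape[-2..2]=01010 (head:   ^)
Step 7: in state A at pos 0, read 0 -> (A,0)->write 1,move L,goto D. Now: state=D, head=-1, tape[-2..2]=01110 (head:  ^)
Step 8: in state D at pos -1, read 1 -> (D,1)->write 0,move L,goto B. Now: state=B, head=-2, tape[-3..2]=000110 (head:  ^)
Step 9: in state B at pos -2, read 0 -> (B,0)->write 1,move L,goto C. Now: state=C, head=-3, tape[-4..2]=0010110 (head:  ^)
Step 10: in state C at pos -3, read 0 -> (C,0)->write 0,move R,goto C. Now: state=C, head=-2, tape[-4..2]=0010110 (head:   ^)
Cells containing 1 after step 10: {-2, 0, 1} -> 3 cell(s)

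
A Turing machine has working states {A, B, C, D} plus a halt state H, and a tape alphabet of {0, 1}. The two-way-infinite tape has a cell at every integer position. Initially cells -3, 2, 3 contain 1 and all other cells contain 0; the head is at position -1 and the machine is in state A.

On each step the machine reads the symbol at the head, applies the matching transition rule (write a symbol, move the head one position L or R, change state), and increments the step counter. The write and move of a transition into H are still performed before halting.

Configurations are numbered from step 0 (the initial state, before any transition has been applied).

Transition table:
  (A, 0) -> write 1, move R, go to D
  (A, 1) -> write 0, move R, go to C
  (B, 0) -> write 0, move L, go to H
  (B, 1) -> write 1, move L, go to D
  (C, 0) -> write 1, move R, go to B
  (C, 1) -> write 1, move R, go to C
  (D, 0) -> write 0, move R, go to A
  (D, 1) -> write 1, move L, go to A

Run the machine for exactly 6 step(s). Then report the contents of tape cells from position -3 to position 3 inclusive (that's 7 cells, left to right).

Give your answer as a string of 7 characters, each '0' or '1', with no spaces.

Step 1: in state A at pos -1, read 0 -> (A,0)->write 1,move R,goto D. Now: state=D, head=0, tape[-4..4]=010100110 (head:     ^)
Step 2: in state D at pos 0, read 0 -> (D,0)->write 0,move R,goto A. Now: state=A, head=1, tape[-4..4]=010100110 (head:      ^)
Step 3: in state A at pos 1, read 0 -> (A,0)->write 1,move R,goto D. Now: state=D, head=2, tape[-4..4]=010101110 (head:       ^)
Step 4: in state D at pos 2, read 1 -> (D,1)->write 1,move L,goto A. Now: state=A, head=1, tape[-4..4]=010101110 (head:      ^)
Step 5: in state A at pos 1, read 1 -> (A,1)->write 0,move R,goto C. Now: state=C, head=2, tape[-4..4]=010100110 (head:       ^)
Step 6: in state C at pos 2, read 1 -> (C,1)->write 1,move R,goto C. Now: state=C, head=3, tape[-4..4]=010100110 (head:        ^)

Answer: 1010011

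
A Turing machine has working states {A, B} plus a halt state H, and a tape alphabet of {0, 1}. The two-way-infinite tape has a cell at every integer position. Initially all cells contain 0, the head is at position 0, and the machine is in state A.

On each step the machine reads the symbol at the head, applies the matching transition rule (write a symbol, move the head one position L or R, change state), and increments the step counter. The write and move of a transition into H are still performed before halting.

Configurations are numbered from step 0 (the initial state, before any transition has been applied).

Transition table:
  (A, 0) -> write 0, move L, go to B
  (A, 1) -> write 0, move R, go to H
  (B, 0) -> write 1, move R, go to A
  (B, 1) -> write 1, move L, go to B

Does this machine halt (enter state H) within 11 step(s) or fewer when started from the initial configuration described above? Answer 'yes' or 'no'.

Step 1: in state A at pos 0, read 0 -> (A,0)->write 0,move L,goto B. Now: state=B, head=-1, tape[-2..1]=0000 (head:  ^)
Step 2: in state B at pos -1, read 0 -> (B,0)->write 1,move R,goto A. Now: state=A, head=0, tape[-2..1]=0100 (head:   ^)
Step 3: in state A at pos 0, read 0 -> (A,0)->write 0,move L,goto B. Now: state=B, head=-1, tape[-2..1]=0100 (head:  ^)
Step 4: in state B at pos -1, read 1 -> (B,1)->write 1,move L,goto B. Now: state=B, head=-2, tape[-3..1]=00100 (head:  ^)
Step 5: in state B at pos -2, read 0 -> (B,0)->write 1,move R,goto A. Now: state=A, head=-1, tape[-3..1]=01100 (head:   ^)
Step 6: in state A at pos -1, read 1 -> (A,1)->write 0,move R,goto H. Now: state=H, head=0, tape[-3..1]=01000 (head:    ^)
State H reached at step 6; 6 <= 11 -> yes

Answer: yes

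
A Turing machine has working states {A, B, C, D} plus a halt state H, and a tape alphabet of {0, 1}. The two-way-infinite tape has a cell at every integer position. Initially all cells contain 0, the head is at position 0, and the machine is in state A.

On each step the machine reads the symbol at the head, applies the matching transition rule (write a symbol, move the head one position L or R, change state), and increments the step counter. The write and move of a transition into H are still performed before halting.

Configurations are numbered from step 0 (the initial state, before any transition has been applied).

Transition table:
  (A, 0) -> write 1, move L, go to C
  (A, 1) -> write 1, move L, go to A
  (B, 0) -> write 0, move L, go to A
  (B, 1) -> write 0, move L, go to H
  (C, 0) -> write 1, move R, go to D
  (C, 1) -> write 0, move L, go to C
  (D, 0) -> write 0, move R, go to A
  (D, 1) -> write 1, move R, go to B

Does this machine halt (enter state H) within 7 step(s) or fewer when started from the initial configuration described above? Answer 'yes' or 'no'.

Step 1: in state A at pos 0, read 0 -> (A,0)->write 1,move L,goto C. Now: state=C, head=-1, tape[-2..1]=0010 (head:  ^)
Step 2: in state C at pos -1, read 0 -> (C,0)->write 1,move R,goto D. Now: state=D, head=0, tape[-2..1]=0110 (head:   ^)
Step 3: in state D at pos 0, read 1 -> (D,1)->write 1,move R,goto B. Now: state=B, head=1, tape[-2..2]=01100 (head:    ^)
Step 4: in state B at pos 1, read 0 -> (B,0)->write 0,move L,goto A. Now: state=A, head=0, tape[-2..2]=01100 (head:   ^)
Step 5: in state A at pos 0, read 1 -> (A,1)->write 1,move L,goto A. Now: state=A, head=-1, tape[-2..2]=01100 (head:  ^)
Step 6: in state A at pos -1, read 1 -> (A,1)->write 1,move L,goto A. Now: state=A, head=-2, tape[-3..2]=001100 (head:  ^)
Step 7: in state A at pos -2, read 0 -> (A,0)->write 1,move L,goto C. Now: state=C, head=-3, tape[-4..2]=0011100 (head:  ^)
After 7 step(s): state = C (not H) -> not halted within 7 -> no

Answer: no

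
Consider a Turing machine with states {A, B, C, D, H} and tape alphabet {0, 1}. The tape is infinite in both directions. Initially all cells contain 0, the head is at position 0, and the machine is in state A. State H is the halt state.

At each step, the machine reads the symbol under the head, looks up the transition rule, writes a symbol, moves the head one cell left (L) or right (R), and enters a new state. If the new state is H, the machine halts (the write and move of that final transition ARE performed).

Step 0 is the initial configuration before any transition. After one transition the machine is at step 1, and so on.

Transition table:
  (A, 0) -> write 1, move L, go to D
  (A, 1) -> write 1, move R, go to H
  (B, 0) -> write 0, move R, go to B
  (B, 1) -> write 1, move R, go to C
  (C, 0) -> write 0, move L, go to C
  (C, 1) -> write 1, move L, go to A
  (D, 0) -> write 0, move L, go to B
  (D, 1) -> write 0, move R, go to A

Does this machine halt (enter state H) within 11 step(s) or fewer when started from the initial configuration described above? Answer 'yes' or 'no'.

Step 1: in state A at pos 0, read 0 -> (A,0)->write 1,move L,goto D. Now: state=D, head=-1, tape[-2..1]=0010 (head:  ^)
Step 2: in state D at pos -1, read 0 -> (D,0)->write 0,move L,goto B. Now: state=B, head=-2, tape[-3..1]=00010 (head:  ^)
Step 3: in state B at pos -2, read 0 -> (B,0)->write 0,move R,goto B. Now: state=B, head=-1, tape[-3..1]=00010 (head:   ^)
Step 4: in state B at pos -1, read 0 -> (B,0)->write 0,move R,goto B. Now: state=B, head=0, tape[-3..1]=00010 (head:    ^)
Step 5: in state B at pos 0, read 1 -> (B,1)->write 1,move R,goto C. Now: state=C, head=1, tape[-3..2]=000100 (head:     ^)
Step 6: in state C at pos 1, read 0 -> (C,0)->write 0,move L,goto C. Now: state=C, head=0, tape[-3..2]=000100 (head:    ^)
Step 7: in state C at pos 0, read 1 -> (C,1)->write 1,move L,goto A. Now: state=A, head=-1, tape[-3..2]=000100 (head:   ^)
Step 8: in state A at pos -1, read 0 -> (A,0)->write 1,move L,goto D. Now: state=D, head=-2, tape[-3..2]=001100 (head:  ^)
Step 9: in state D at pos -2, read 0 -> (D,0)->write 0,move L,goto B. Now: state=B, head=-3, tape[-4..2]=0001100 (head:  ^)
Step 10: in state B at pos -3, read 0 -> (B,0)->write 0,move R,goto B. Now: state=B, head=-2, tape[-4..2]=0001100 (head:   ^)
Step 11: in state B at pos -2, read 0 -> (B,0)->write 0,move R,goto B. Now: state=B, head=-1, tape[-4..2]=0001100 (head:    ^)
After 11 step(s): state = B (not H) -> not halted within 11 -> no

Answer: no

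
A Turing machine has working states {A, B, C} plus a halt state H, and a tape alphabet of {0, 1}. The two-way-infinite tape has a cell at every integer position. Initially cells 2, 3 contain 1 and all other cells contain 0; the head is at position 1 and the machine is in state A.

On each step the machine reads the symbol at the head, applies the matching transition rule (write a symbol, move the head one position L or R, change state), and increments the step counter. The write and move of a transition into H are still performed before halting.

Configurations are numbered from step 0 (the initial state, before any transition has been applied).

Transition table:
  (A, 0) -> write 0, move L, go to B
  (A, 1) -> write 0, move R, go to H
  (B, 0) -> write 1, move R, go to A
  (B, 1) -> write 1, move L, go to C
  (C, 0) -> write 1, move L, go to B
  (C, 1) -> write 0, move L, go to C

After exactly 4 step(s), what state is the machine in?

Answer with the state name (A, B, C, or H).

Answer: C

Derivation:
Step 1: in state A at pos 1, read 0 -> (A,0)->write 0,move L,goto B. Now: state=B, head=0, tape[-1..4]=000110 (head:  ^)
Step 2: in state B at pos 0, read 0 -> (B,0)->write 1,move R,goto A. Now: state=A, head=1, tape[-1..4]=010110 (head:   ^)
Step 3: in state A at pos 1, read 0 -> (A,0)->write 0,move L,goto B. Now: state=B, head=0, tape[-1..4]=010110 (head:  ^)
Step 4: in state B at pos 0, read 1 -> (B,1)->write 1,move L,goto C. Now: state=C, head=-1, tape[-2..4]=0010110 (head:  ^)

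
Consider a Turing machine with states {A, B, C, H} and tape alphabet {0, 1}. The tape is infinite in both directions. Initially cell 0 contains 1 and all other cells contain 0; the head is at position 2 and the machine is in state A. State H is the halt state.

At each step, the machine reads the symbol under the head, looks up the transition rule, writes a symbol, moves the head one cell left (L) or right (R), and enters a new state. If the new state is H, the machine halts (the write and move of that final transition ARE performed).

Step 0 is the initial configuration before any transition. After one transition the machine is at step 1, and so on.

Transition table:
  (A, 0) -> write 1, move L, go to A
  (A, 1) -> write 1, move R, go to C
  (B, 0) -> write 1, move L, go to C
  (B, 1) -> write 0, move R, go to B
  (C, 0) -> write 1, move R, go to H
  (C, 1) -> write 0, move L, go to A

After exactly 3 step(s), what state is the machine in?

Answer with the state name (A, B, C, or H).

Answer: C

Derivation:
Step 1: in state A at pos 2, read 0 -> (A,0)->write 1,move L,goto A. Now: state=A, head=1, tape[-1..3]=01010 (head:   ^)
Step 2: in state A at pos 1, read 0 -> (A,0)->write 1,move L,goto A. Now: state=A, head=0, tape[-1..3]=01110 (head:  ^)
Step 3: in state A at pos 0, read 1 -> (A,1)->write 1,move R,goto C. Now: state=C, head=1, tape[-1..3]=01110 (head:   ^)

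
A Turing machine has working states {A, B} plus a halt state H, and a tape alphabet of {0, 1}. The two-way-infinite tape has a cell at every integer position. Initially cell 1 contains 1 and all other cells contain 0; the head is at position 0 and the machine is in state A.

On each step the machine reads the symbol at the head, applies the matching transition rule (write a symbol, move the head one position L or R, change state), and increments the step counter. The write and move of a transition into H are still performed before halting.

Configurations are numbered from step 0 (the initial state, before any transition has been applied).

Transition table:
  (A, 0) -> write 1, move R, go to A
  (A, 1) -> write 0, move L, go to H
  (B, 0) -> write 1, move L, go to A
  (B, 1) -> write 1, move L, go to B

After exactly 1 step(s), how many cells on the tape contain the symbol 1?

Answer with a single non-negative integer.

Step 1: in state A at pos 0, read 0 -> (A,0)->write 1,move R,goto A. Now: state=A, head=1, tape[-1..2]=0110 (head:   ^)
Cells containing 1 after step 1: {0, 1} -> 2 cell(s)

Answer: 2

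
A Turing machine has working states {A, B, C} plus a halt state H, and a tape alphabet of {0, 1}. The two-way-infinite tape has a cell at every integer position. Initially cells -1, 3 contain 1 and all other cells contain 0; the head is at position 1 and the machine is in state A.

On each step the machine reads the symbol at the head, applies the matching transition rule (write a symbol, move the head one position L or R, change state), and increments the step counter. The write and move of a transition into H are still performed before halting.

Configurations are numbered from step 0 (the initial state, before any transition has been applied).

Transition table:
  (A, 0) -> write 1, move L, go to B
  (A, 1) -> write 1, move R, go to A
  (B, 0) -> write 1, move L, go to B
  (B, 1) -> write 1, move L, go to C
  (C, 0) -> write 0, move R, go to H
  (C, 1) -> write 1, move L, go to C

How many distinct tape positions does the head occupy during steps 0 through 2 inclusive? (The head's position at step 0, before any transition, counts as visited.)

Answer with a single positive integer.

Step 1: in state A at pos 1, read 0 -> (A,0)->write 1,move L,goto B. Now: state=B, head=0, tape[-2..4]=0101010 (head:   ^)
Step 2: in state B at pos 0, read 0 -> (B,0)->write 1,move L,goto B. Now: state=B, head=-1, tape[-2..4]=0111010 (head:  ^)
Head positions at steps 0..2: starting at 1, distinct positions visited = {-1, 0, 1} -> 3 position(s)

Answer: 3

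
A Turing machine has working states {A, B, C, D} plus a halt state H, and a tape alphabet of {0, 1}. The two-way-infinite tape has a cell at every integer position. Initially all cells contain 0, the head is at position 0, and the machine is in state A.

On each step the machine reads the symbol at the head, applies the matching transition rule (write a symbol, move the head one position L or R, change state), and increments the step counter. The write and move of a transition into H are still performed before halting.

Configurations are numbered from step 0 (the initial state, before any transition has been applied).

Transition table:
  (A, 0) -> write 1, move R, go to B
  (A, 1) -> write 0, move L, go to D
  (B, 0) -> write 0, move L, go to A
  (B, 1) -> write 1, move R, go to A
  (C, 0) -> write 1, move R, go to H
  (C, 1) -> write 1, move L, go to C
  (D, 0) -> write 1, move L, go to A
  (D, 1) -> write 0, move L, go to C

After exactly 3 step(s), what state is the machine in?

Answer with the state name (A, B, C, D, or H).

Answer: D

Derivation:
Step 1: in state A at pos 0, read 0 -> (A,0)->write 1,move R,goto B. Now: state=B, head=1, tape[-1..2]=0100 (head:   ^)
Step 2: in state B at pos 1, read 0 -> (B,0)->write 0,move L,goto A. Now: state=A, head=0, tape[-1..2]=0100 (head:  ^)
Step 3: in state A at pos 0, read 1 -> (A,1)->write 0,move L,goto D. Now: state=D, head=-1, tape[-2..2]=00000 (head:  ^)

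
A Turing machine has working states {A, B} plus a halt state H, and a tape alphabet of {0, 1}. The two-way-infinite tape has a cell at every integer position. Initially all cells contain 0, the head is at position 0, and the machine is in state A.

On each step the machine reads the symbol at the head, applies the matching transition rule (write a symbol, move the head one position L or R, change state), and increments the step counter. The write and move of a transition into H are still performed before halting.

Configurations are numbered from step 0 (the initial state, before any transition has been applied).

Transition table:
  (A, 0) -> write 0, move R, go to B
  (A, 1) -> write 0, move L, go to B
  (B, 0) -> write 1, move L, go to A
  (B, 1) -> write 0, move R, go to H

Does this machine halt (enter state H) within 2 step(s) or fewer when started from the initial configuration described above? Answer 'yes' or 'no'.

Answer: no

Derivation:
Step 1: in state A at pos 0, read 0 -> (A,0)->write 0,move R,goto B. Now: state=B, head=1, tape[-1..2]=0000 (head:   ^)
Step 2: in state B at pos 1, read 0 -> (B,0)->write 1,move L,goto A. Now: state=A, head=0, tape[-1..2]=0010 (head:  ^)
After 2 step(s): state = A (not H) -> not halted within 2 -> no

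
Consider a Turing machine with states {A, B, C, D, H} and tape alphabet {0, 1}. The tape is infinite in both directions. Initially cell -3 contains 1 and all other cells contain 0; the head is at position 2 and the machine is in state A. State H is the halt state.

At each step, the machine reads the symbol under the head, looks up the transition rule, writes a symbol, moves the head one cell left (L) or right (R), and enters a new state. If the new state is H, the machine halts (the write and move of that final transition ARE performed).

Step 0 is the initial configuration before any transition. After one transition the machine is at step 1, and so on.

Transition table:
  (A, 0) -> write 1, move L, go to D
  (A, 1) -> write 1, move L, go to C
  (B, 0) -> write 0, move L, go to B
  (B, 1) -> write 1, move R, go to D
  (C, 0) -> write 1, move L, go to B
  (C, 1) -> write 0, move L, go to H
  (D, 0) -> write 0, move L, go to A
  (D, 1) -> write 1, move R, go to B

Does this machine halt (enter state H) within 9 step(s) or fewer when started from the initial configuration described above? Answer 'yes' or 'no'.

Step 1: in state A at pos 2, read 0 -> (A,0)->write 1,move L,goto D. Now: state=D, head=1, tape[-4..3]=01000010 (head:      ^)
Step 2: in state D at pos 1, read 0 -> (D,0)->write 0,move L,goto A. Now: state=A, head=0, tape[-4..3]=01000010 (head:     ^)
Step 3: in state A at pos 0, read 0 -> (A,0)->write 1,move L,goto D. Now: state=D, head=-1, tape[-4..3]=01001010 (head:    ^)
Step 4: in state D at pos -1, read 0 -> (D,0)->write 0,move L,goto A. Now: state=A, head=-2, tape[-4..3]=01001010 (head:   ^)
Step 5: in state A at pos -2, read 0 -> (A,0)->write 1,move L,goto D. Now: state=D, head=-3, tape[-4..3]=01101010 (head:  ^)
Step 6: in state D at pos -3, read 1 -> (D,1)->write 1,move R,goto B. Now: state=B, head=-2, tape[-4..3]=01101010 (head:   ^)
Step 7: in state B at pos -2, read 1 -> (B,1)->write 1,move R,goto D. Now: state=D, head=-1, tape[-4..3]=01101010 (head:    ^)
Step 8: in state D at pos -1, read 0 -> (D,0)->write 0,move L,goto A. Now: state=A, head=-2, tape[-4..3]=01101010 (head:   ^)
Step 9: in state A at pos -2, read 1 -> (A,1)->write 1,move L,goto C. Now: state=C, head=-3, tape[-4..3]=01101010 (head:  ^)
After 9 step(s): state = C (not H) -> not halted within 9 -> no

Answer: no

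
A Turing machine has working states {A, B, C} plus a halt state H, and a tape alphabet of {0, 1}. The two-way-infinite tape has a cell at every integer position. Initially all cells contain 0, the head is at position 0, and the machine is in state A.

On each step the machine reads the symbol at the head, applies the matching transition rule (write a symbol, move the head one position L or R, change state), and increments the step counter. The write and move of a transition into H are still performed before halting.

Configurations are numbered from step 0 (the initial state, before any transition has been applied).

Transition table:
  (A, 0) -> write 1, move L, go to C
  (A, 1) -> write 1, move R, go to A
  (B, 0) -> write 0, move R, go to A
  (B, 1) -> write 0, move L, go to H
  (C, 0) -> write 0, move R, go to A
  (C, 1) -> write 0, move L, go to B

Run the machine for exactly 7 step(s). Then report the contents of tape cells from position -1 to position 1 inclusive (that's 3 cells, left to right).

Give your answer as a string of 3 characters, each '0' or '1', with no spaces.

Answer: 011

Derivation:
Step 1: in state A at pos 0, read 0 -> (A,0)->write 1,move L,goto C. Now: state=C, head=-1, tape[-2..1]=0010 (head:  ^)
Step 2: in state C at pos -1, read 0 -> (C,0)->write 0,move R,goto A. Now: state=A, head=0, tape[-2..1]=0010 (head:   ^)
Step 3: in state A at pos 0, read 1 -> (A,1)->write 1,move R,goto A. Now: state=A, head=1, tape[-2..2]=00100 (head:    ^)
Step 4: in state A at pos 1, read 0 -> (A,0)->write 1,move L,goto C. Now: state=C, head=0, tape[-2..2]=00110 (head:   ^)
Step 5: in state C at pos 0, read 1 -> (C,1)->write 0,move L,goto B. Now: state=B, head=-1, tape[-2..2]=00010 (head:  ^)
Step 6: in state B at pos -1, read 0 -> (B,0)->write 0,move R,goto A. Now: state=A, head=0, tape[-2..2]=00010 (head:   ^)
Step 7: in state A at pos 0, read 0 -> (A,0)->write 1,move L,goto C. Now: state=C, head=-1, tape[-2..2]=00110 (head:  ^)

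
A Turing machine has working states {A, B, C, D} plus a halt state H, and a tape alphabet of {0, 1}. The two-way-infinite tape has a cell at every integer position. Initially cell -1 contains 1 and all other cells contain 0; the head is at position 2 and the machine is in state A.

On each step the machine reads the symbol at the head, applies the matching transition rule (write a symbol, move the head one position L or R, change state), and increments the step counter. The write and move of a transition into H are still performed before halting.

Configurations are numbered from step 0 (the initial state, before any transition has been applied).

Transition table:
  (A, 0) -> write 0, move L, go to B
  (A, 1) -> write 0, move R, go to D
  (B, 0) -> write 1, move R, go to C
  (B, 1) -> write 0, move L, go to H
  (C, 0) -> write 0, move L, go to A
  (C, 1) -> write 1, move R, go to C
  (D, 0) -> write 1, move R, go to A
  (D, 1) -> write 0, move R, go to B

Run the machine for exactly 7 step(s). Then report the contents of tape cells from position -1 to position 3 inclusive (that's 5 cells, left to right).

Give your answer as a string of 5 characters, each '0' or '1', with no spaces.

Answer: 10000

Derivation:
Step 1: in state A at pos 2, read 0 -> (A,0)->write 0,move L,goto B. Now: state=B, head=1, tape[-2..3]=010000 (head:    ^)
Step 2: in state B at pos 1, read 0 -> (B,0)->write 1,move R,goto C. Now: state=C, head=2, tape[-2..3]=010100 (head:     ^)
Step 3: in state C at pos 2, read 0 -> (C,0)->write 0,move L,goto A. Now: state=A, head=1, tape[-2..3]=010100 (head:    ^)
Step 4: in state A at pos 1, read 1 -> (A,1)->write 0,move R,goto D. Now: state=D, head=2, tape[-2..3]=010000 (head:     ^)
Step 5: in state D at pos 2, read 0 -> (D,0)->write 1,move R,goto A. Now: state=A, head=3, tape[-2..4]=0100100 (head:      ^)
Step 6: in state A at pos 3, read 0 -> (A,0)->write 0,move L,goto B. Now: state=B, head=2, tape[-2..4]=0100100 (head:     ^)
Step 7: in state B at pos 2, read 1 -> (B,1)->write 0,move L,goto H. Now: state=H, head=1, tape[-2..4]=0100000 (head:    ^)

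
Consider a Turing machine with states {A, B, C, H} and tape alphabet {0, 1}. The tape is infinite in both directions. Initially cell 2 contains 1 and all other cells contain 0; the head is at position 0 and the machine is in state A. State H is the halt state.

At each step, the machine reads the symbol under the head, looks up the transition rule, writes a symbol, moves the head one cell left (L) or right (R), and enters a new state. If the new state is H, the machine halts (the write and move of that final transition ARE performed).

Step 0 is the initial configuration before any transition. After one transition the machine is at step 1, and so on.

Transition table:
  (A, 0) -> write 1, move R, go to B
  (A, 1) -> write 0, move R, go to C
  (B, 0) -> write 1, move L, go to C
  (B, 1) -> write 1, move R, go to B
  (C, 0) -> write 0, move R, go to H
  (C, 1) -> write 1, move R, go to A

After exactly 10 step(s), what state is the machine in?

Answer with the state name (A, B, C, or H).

Step 1: in state A at pos 0, read 0 -> (A,0)->write 1,move R,goto B. Now: state=B, head=1, tape[-1..3]=01010 (head:   ^)
Step 2: in state B at pos 1, read 0 -> (B,0)->write 1,move L,goto C. Now: state=C, head=0, tape[-1..3]=01110 (head:  ^)
Step 3: in state C at pos 0, read 1 -> (C,1)->write 1,move R,goto A. Now: state=A, head=1, tape[-1..3]=01110 (head:   ^)
Step 4: in state A at pos 1, read 1 -> (A,1)->write 0,move R,goto C. Now: state=C, head=2, tape[-1..3]=01010 (head:    ^)
Step 5: in state C at pos 2, read 1 -> (C,1)->write 1,move R,goto A. Now: state=A, head=3, tape[-1..4]=010100 (head:     ^)
Step 6: in state A at pos 3, read 0 -> (A,0)->write 1,move R,goto B. Now: state=B, head=4, tape[-1..5]=0101100 (head:      ^)
Step 7: in state B at pos 4, read 0 -> (B,0)->write 1,move L,goto C. Now: state=C, head=3, tape[-1..5]=0101110 (head:     ^)
Step 8: in state C at pos 3, read 1 -> (C,1)->write 1,move R,goto A. Now: state=A, head=4, tape[-1..5]=0101110 (head:      ^)
Step 9: in state A at pos 4, read 1 -> (A,1)->write 0,move R,goto C. Now: state=C, head=5, tape[-1..6]=01011000 (head:       ^)
Step 10: in state C at pos 5, read 0 -> (C,0)->write 0,move R,goto H. Now: state=H, head=6, tape[-1..7]=010110000 (head:        ^)

Answer: H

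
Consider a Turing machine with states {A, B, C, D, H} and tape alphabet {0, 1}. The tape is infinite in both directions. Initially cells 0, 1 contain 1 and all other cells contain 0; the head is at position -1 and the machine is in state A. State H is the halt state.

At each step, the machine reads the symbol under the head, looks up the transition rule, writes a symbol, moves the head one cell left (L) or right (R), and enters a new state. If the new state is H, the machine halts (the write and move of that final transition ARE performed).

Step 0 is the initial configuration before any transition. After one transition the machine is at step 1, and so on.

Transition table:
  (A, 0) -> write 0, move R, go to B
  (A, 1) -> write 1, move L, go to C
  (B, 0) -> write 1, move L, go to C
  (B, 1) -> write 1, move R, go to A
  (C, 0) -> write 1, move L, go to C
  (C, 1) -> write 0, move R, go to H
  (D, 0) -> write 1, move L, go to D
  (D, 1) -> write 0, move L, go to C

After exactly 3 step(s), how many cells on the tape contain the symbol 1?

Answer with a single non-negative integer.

Step 1: in state A at pos -1, read 0 -> (A,0)->write 0,move R,goto B. Now: state=B, head=0, tape[-2..2]=00110 (head:   ^)
Step 2: in state B at pos 0, read 1 -> (B,1)->write 1,move R,goto A. Now: state=A, head=1, tape[-2..2]=00110 (head:    ^)
Step 3: in state A at pos 1, read 1 -> (A,1)->write 1,move L,goto C. Now: state=C, head=0, tape[-2..2]=00110 (head:   ^)
Cells containing 1 after step 3: {0, 1} -> 2 cell(s)

Answer: 2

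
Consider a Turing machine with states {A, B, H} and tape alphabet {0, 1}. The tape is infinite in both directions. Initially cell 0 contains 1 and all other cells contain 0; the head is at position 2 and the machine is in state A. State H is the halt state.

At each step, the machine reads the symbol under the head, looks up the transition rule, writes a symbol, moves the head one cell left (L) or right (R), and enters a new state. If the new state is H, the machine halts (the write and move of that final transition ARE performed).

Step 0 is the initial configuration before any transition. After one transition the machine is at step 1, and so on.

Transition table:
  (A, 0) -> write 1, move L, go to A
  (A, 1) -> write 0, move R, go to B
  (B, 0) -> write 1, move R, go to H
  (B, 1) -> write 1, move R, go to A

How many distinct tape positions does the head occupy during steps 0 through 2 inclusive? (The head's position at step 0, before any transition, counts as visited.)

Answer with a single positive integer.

Answer: 3

Derivation:
Step 1: in state A at pos 2, read 0 -> (A,0)->write 1,move L,goto A. Now: state=A, head=1, tape[-1..3]=01010 (head:   ^)
Step 2: in state A at pos 1, read 0 -> (A,0)->write 1,move L,goto A. Now: state=A, head=0, tape[-1..3]=01110 (head:  ^)
Head positions at steps 0..2: starting at 2, distinct positions visited = {0, 1, 2} -> 3 position(s)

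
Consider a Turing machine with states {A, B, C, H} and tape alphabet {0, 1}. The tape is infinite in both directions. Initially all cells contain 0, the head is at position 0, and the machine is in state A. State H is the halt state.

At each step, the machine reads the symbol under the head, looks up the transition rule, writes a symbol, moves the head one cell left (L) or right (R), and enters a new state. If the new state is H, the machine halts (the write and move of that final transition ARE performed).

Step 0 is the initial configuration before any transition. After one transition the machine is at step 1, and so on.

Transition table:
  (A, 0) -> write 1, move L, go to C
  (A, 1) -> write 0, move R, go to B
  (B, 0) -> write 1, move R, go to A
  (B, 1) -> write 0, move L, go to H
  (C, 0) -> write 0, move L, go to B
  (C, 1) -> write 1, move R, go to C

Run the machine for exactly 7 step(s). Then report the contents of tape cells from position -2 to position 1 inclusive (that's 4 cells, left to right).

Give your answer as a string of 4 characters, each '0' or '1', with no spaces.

Answer: 1110

Derivation:
Step 1: in state A at pos 0, read 0 -> (A,0)->write 1,move L,goto C. Now: state=C, head=-1, tape[-2..1]=0010 (head:  ^)
Step 2: in state C at pos -1, read 0 -> (C,0)->write 0,move L,goto B. Now: state=B, head=-2, tape[-3..1]=00010 (head:  ^)
Step 3: in state B at pos -2, read 0 -> (B,0)->write 1,move R,goto A. Now: state=A, head=-1, tape[-3..1]=01010 (head:   ^)
Step 4: in state A at pos -1, read 0 -> (A,0)->write 1,move L,goto C. Now: state=C, head=-2, tape[-3..1]=01110 (head:  ^)
Step 5: in state C at pos -2, read 1 -> (C,1)->write 1,move R,goto C. Now: state=C, head=-1, tape[-3..1]=01110 (head:   ^)
Step 6: in state C at pos -1, read 1 -> (C,1)->write 1,move R,goto C. Now: state=C, head=0, tape[-3..1]=01110 (head:    ^)
Step 7: in state C at pos 0, read 1 -> (C,1)->write 1,move R,goto C. Now: state=C, head=1, tape[-3..2]=011100 (head:     ^)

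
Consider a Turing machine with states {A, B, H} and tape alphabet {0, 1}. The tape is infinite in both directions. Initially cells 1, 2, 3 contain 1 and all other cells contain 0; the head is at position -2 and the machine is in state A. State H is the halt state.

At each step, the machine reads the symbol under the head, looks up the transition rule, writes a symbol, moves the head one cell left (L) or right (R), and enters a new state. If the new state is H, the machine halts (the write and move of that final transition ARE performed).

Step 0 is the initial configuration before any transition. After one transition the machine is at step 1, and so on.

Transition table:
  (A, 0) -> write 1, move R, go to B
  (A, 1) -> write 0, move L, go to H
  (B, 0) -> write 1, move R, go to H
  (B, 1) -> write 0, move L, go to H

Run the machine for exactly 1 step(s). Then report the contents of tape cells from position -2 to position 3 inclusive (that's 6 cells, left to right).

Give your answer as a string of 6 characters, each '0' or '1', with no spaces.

Answer: 100111

Derivation:
Step 1: in state A at pos -2, read 0 -> (A,0)->write 1,move R,goto B. Now: state=B, head=-1, tape[-3..4]=01001110 (head:   ^)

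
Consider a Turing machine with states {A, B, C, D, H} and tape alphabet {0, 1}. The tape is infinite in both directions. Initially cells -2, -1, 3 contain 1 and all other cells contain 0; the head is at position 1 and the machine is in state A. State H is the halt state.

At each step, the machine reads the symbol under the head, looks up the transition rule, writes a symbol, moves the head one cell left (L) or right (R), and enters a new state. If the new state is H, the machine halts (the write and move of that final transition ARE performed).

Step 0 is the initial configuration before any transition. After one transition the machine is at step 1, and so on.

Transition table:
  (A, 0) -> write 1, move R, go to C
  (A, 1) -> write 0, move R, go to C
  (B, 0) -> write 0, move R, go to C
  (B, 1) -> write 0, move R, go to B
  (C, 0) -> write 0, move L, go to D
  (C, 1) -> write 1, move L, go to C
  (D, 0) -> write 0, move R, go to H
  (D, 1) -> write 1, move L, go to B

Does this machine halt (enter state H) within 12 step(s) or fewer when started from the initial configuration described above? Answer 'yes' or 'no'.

Step 1: in state A at pos 1, read 0 -> (A,0)->write 1,move R,goto C. Now: state=C, head=2, tape[-3..4]=01101010 (head:      ^)
Step 2: in state C at pos 2, read 0 -> (C,0)->write 0,move L,goto D. Now: state=D, head=1, tape[-3..4]=01101010 (head:     ^)
Step 3: in state D at pos 1, read 1 -> (D,1)->write 1,move L,goto B. Now: state=B, head=0, tape[-3..4]=01101010 (head:    ^)
Step 4: in state B at pos 0, read 0 -> (B,0)->write 0,move R,goto C. Now: state=C, head=1, tape[-3..4]=01101010 (head:     ^)
Step 5: in state C at pos 1, read 1 -> (C,1)->write 1,move L,goto C. Now: state=C, head=0, tape[-3..4]=01101010 (head:    ^)
Step 6: in state C at pos 0, read 0 -> (C,0)->write 0,move L,goto D. Now: state=D, head=-1, tape[-3..4]=01101010 (head:   ^)
Step 7: in state D at pos -1, read 1 -> (D,1)->write 1,move L,goto B. Now: state=B, head=-2, tape[-3..4]=01101010 (head:  ^)
Step 8: in state B at pos -2, read 1 -> (B,1)->write 0,move R,goto B. Now: state=B, head=-1, tape[-3..4]=00101010 (head:   ^)
Step 9: in state B at pos -1, read 1 -> (B,1)->write 0,move R,goto B. Now: state=B, head=0, tape[-3..4]=00001010 (head:    ^)
Step 10: in state B at pos 0, read 0 -> (B,0)->write 0,move R,goto C. Now: state=C, head=1, tape[-3..4]=00001010 (head:     ^)
Step 11: in state C at pos 1, read 1 -> (C,1)->write 1,move L,goto C. Now: state=C, head=0, tape[-3..4]=00001010 (head:    ^)
Step 12: in state C at pos 0, read 0 -> (C,0)->write 0,move L,goto D. Now: state=D, head=-1, tape[-3..4]=00001010 (head:   ^)
After 12 step(s): state = D (not H) -> not halted within 12 -> no

Answer: no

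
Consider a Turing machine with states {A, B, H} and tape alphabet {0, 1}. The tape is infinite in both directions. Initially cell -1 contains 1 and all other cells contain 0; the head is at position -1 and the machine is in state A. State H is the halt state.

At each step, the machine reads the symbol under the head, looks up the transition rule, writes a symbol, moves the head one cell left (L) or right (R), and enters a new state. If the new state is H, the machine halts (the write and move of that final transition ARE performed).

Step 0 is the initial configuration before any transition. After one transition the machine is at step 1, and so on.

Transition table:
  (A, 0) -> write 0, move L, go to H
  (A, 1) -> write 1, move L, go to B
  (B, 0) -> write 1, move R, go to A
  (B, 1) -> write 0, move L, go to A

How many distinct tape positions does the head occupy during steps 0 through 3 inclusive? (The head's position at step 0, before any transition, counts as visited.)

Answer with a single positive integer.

Answer: 2

Derivation:
Step 1: in state A at pos -1, read 1 -> (A,1)->write 1,move L,goto B. Now: state=B, head=-2, tape[-3..0]=0010 (head:  ^)
Step 2: in state B at pos -2, read 0 -> (B,0)->write 1,move R,goto A. Now: state=A, head=-1, tape[-3..0]=0110 (head:   ^)
Step 3: in state A at pos -1, read 1 -> (A,1)->write 1,move L,goto B. Now: state=B, head=-2, tape[-3..0]=0110 (head:  ^)
Head positions at steps 0..3: starting at -1, distinct positions visited = {-2, -1} -> 2 position(s)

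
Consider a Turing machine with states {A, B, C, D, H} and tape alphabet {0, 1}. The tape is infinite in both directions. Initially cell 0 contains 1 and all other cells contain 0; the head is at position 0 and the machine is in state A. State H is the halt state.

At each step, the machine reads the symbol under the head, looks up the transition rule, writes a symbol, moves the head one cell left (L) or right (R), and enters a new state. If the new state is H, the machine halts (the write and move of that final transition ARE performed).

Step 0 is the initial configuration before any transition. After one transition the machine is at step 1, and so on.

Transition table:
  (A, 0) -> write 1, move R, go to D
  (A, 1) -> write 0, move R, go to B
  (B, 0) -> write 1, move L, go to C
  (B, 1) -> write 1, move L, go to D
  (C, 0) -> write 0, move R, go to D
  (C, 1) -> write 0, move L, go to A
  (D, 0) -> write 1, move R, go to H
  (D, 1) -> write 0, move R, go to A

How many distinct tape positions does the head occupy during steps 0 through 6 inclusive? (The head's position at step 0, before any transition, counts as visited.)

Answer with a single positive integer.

Step 1: in state A at pos 0, read 1 -> (A,1)->write 0,move R,goto B. Now: state=B, head=1, tape[-1..2]=0000 (head:   ^)
Step 2: in state B at pos 1, read 0 -> (B,0)->write 1,move L,goto C. Now: state=C, head=0, tape[-1..2]=0010 (head:  ^)
Step 3: in state C at pos 0, read 0 -> (C,0)->write 0,move R,goto D. Now: state=D, head=1, tape[-1..2]=0010 (head:   ^)
Step 4: in state D at pos 1, read 1 -> (D,1)->write 0,move R,goto A. Now: state=A, head=2, tape[-1..3]=00000 (head:    ^)
Step 5: in state A at pos 2, read 0 -> (A,0)->write 1,move R,goto D. Now: state=D, head=3, tape[-1..4]=000100 (head:     ^)
Step 6: in state D at pos 3, read 0 -> (D,0)->write 1,move R,goto H. Now: state=H, head=4, tape[-1..5]=0001100 (head:      ^)
Head positions at steps 0..6: starting at 0, distinct positions visited = {0, 1, 2, 3, 4} -> 5 position(s)

Answer: 5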